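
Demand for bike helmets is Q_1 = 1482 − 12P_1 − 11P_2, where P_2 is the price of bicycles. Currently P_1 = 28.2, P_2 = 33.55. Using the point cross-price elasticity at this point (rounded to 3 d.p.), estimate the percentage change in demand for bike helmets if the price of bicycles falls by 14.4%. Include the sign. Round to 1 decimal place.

6.9%

At P_1 = 28.2, P_2 = 33.55: Q_1 = 774.55.
∂Q_1/∂P_2 = -11.
ε = (∂Q_1/∂P_2)(P_2/Q_1) = -11.0000 × 33.55/774.55 ≈ -0.476.
%ΔQ_1 ≈ ε × %ΔP_2 = -0.476 × (-14.4%) = 6.9%.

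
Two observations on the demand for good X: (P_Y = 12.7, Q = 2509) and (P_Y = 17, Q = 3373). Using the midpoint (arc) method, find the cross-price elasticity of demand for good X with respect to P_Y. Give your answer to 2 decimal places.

ΔQ_X = 3373 − 2509 = 864; ΔP_Y = 17 − 12.7 = 4.3.
Midpoints: Q̄_X = 2941.0, P̄_Y = 14.85.
ε = (ΔQ_X/Q̄_X)/(ΔP_Y/P̄_Y) = (864/2941.0)/(4.3/14.85) ≈ 1.01.
ε > 0: good X and good Y are substitutes.

1.01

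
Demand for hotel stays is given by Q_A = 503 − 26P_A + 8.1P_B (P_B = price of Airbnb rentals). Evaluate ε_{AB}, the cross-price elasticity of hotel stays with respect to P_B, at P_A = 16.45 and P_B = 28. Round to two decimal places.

At P_A = 16.45 and P_B = 28: Q_A = 302.1.
∂Q_A/∂P_B = 8.1.
ε = (∂Q_A/∂P_B)(P_B/Q_A) = 8.1 × (28/302.1) ≈ 0.75.

0.75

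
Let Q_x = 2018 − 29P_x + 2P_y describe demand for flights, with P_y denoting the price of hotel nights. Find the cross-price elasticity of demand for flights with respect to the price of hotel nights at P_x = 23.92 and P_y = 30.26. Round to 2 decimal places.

At P_x = 23.92 and P_y = 30.26: Q_x = 1384.84.
∂Q_x/∂P_y = 2.
ε = (∂Q_x/∂P_y)(P_y/Q_x) = 2 × (30.26/1384.84) ≈ 0.04.
Since ε > 0, flights and hotel nights are substitutes.

0.04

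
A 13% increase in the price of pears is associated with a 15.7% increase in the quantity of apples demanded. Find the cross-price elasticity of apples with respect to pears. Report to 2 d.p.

ε = (%ΔQ of apples) / (%ΔP of pears) = (15.7%) / (13%) ≈ 1.21.
Positive cross-price elasticity: substitutes.

1.21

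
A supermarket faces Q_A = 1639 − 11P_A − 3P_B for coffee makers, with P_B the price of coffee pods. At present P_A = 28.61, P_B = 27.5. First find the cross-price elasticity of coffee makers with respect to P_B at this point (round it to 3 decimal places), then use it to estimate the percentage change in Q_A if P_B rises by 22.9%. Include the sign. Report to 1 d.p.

At P_A = 28.61, P_B = 27.5: Q_A = 1241.79.
∂Q_A/∂P_B = -3.
ε = (∂Q_A/∂P_B)(P_B/Q_A) = -3.0000 × 27.5/1241.79 ≈ -0.066.
%ΔQ_A ≈ ε × %ΔP_B = -0.066 × (22.9%) = -1.5%.

-1.5%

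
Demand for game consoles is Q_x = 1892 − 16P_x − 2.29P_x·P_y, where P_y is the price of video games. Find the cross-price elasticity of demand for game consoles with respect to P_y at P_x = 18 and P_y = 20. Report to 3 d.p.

-1.057

At P_x = 18 and P_y = 20: Q_x = 779.6.
∂Q_x/∂P_y = -2.29P_x = -2.29(18) = -41.2200.
ε = (∂Q_x/∂P_y)(P_y/Q_x) = -41.2200 × (20/779.6) ≈ -1.057.
ε < 0: complements.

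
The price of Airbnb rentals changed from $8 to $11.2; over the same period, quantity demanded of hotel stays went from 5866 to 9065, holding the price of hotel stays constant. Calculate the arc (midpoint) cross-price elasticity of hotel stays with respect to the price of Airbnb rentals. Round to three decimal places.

1.286

ΔQ_A = 9065 − 5866 = 3199; ΔP_B = 11.2 − 8 = 3.2.
Midpoints: Q̄_A = 7465.5, P̄_B = 9.60.
ε = (ΔQ_A/Q̄_A)/(ΔP_B/P̄_B) = (3199/7465.5)/(3.2/9.60) ≈ 1.286.
ε > 0: hotel stays and Airbnb rentals are substitutes.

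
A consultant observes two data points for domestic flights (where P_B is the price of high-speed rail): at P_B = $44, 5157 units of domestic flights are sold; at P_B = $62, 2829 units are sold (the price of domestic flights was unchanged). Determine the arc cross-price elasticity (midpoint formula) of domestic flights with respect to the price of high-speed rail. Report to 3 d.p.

ΔQ_A = 2829 − 5157 = -2328; ΔP_B = 62 − 44 = 18.
Midpoints: Q̄_A = 3993.0, P̄_B = 53.00.
ε = (ΔQ_A/Q̄_A)/(ΔP_B/P̄_B) = (-2328/3993.0)/(18/53.00) ≈ -1.717.

-1.717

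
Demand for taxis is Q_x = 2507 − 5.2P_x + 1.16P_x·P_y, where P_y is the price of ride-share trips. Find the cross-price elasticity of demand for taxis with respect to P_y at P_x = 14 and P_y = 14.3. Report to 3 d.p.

0.087

At P_x = 14 and P_y = 14.3: Q_x = 2666.432.
∂Q_x/∂P_y = 1.16P_x = 1.16(14) = 16.2400.
ε = (∂Q_x/∂P_y)(P_y/Q_x) = 16.2400 × (14.3/2666.432) ≈ 0.087.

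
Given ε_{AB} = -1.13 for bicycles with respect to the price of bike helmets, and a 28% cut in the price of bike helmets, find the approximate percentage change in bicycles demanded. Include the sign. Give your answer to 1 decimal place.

%ΔQ ≈ ε × %ΔP of bike helmets = -1.13 × (-28%) = 31.6%.

31.6%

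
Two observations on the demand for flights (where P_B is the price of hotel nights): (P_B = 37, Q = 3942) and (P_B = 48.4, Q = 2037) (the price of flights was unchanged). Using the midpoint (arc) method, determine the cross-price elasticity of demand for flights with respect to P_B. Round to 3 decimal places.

ΔQ_A = 2037 − 3942 = -1905; ΔP_B = 48.4 − 37 = 11.4.
Midpoints: Q̄_A = 2989.5, P̄_B = 42.70.
ε = (ΔQ_A/Q̄_A)/(ΔP_B/P̄_B) = (-1905/2989.5)/(11.4/42.70) ≈ -2.387.
ε < 0: flights and hotel nights are complements.

-2.387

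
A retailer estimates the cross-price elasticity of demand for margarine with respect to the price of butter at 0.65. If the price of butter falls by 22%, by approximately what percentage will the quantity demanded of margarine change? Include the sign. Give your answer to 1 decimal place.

-14.3%

%ΔQ ≈ ε × %ΔP of butter = 0.65 × (-22%) = -14.3%.
Demand for margarine falls by about 14.3%.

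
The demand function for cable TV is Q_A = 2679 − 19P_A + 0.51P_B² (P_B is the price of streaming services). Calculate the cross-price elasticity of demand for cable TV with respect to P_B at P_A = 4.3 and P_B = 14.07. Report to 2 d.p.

At P_A = 4.3 and P_B = 14.07: Q_A = 2698.262.
∂Q_A/∂P_B = 1.02P_B = 1.02(14.07) = 14.3514.
ε = (∂Q_A/∂P_B)(P_B/Q_A) = 14.3514 × (14.07/2698.262) ≈ 0.07.
ε > 0: substitutes.

0.07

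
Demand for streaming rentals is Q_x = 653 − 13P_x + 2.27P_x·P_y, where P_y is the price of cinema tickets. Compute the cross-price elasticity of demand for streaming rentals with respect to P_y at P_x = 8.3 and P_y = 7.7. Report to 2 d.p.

At P_x = 8.3 and P_y = 7.7: Q_x = 690.176.
∂Q_x/∂P_y = 2.27P_x = 2.27(8.3) = 18.8410.
ε = (∂Q_x/∂P_y)(P_y/Q_x) = 18.8410 × (7.7/690.176) ≈ 0.21.

0.21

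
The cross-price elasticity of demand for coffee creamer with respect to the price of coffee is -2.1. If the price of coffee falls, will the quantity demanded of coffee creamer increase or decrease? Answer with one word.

ε < 0 and the price of coffee falls, so the quantity of coffee creamer moves in the opposite direction: it increases.

increase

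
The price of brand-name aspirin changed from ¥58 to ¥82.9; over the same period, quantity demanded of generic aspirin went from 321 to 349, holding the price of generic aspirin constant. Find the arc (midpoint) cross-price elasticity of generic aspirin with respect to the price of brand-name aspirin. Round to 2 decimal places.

ΔQ_A = 349 − 321 = 28; ΔP_B = 82.9 − 58 = 24.9.
Midpoints: Q̄_A = 335.0, P̄_B = 70.45.
ε = (ΔQ_A/Q̄_A)/(ΔP_B/P̄_B) = (28/335.0)/(24.9/70.45) ≈ 0.24.

0.24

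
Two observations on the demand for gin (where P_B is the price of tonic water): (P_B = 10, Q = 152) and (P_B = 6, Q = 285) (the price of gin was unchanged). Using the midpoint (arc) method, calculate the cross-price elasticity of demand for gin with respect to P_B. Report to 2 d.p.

ΔQ_A = 285 − 152 = 133; ΔP_B = 6 − 10 = -4.
Midpoints: Q̄_A = 218.5, P̄_B = 8.00.
ε = (ΔQ_A/Q̄_A)/(ΔP_B/P̄_B) = (133/218.5)/(-4/8.00) ≈ -1.22.

-1.22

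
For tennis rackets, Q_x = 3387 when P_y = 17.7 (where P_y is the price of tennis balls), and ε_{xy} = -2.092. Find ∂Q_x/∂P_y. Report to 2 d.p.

ε = (∂Q_x/∂P_y)·(P_y/Q_x) ⇒ ∂Q_x/∂P_y = ε·Q_x/P_y = -2.092 × 3387/17.7 ≈ -400.32.

-400.32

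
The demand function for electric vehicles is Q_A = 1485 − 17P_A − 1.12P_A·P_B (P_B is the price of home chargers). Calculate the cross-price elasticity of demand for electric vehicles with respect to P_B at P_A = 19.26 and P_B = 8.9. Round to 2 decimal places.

At P_A = 19.26 and P_B = 8.9: Q_A = 965.596.
∂Q_A/∂P_B = -1.12P_A = -1.12(19.26) = -21.5712.
ε = (∂Q_A/∂P_B)(P_B/Q_A) = -21.5712 × (8.9/965.596) ≈ -0.20.

-0.20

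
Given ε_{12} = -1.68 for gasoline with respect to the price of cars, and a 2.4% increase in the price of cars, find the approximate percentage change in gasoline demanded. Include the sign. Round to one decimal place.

-4.0%

%ΔQ ≈ ε × %ΔP of cars = -1.68 × (2.4%) = -4.0%.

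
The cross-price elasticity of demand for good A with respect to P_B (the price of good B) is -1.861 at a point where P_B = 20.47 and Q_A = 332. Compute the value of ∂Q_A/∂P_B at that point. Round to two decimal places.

-30.18

ε = (∂Q_A/∂P_B)·(P_B/Q_A) ⇒ ∂Q_A/∂P_B = ε·Q_A/P_B = -1.861 × 332/20.47 ≈ -30.18.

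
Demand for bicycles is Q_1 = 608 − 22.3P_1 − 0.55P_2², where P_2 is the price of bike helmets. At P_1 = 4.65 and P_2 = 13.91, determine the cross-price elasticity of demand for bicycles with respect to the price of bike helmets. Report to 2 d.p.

-0.53

At P_1 = 4.65 and P_2 = 13.91: Q_1 = 397.887.
∂Q_1/∂P_2 = -1.1P_2 = -1.1(13.91) = -15.3010.
ε = (∂Q_1/∂P_2)(P_2/Q_1) = -15.3010 × (13.91/397.887) ≈ -0.53.
ε < 0: complements.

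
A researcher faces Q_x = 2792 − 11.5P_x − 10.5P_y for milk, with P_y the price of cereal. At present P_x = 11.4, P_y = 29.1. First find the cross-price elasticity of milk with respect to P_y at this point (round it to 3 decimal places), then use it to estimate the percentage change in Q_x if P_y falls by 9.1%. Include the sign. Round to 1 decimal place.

At P_x = 11.4, P_y = 29.1: Q_x = 2355.35.
∂Q_x/∂P_y = -10.5.
ε = (∂Q_x/∂P_y)(P_y/Q_x) = -10.5000 × 29.1/2355.35 ≈ -0.130.
%ΔQ_x ≈ ε × %ΔP_y = -0.130 × (-9.1%) = 1.2%.

1.2%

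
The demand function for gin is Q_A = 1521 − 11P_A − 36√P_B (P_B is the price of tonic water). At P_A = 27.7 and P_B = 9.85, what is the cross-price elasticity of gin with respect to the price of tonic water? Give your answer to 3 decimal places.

At P_A = 27.7 and P_B = 9.85: Q_A = 1103.315.
∂Q_A/∂P_B = -36/(2√P_B) = -36/(2√9.85) = -5.7353.
ε = (∂Q_A/∂P_B)(P_B/Q_A) = -5.7353 × (9.85/1103.315) ≈ -0.051.

-0.051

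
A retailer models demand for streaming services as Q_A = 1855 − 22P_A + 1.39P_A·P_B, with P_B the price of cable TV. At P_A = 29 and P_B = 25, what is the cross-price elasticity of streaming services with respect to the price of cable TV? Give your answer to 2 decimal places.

0.45

At P_A = 29 and P_B = 25: Q_A = 2224.75.
∂Q_A/∂P_B = 1.39P_A = 1.39(29) = 40.3100.
ε = (∂Q_A/∂P_B)(P_B/Q_A) = 40.3100 × (25/2224.75) ≈ 0.45.
ε > 0: substitutes.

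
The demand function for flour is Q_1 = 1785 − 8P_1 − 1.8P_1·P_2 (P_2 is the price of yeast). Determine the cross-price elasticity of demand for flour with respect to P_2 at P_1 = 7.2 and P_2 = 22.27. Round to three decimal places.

At P_1 = 7.2 and P_2 = 22.27: Q_1 = 1438.781.
∂Q_1/∂P_2 = -1.8P_1 = -1.8(7.2) = -12.9600.
ε = (∂Q_1/∂P_2)(P_2/Q_1) = -12.9600 × (22.27/1438.781) ≈ -0.201.

-0.201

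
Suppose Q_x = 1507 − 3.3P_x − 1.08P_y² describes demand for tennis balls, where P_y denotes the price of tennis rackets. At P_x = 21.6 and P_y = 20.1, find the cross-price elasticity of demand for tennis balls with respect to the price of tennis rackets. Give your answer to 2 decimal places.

At P_x = 21.6 and P_y = 20.1: Q_x = 999.389.
∂Q_x/∂P_y = -2.16P_y = -2.16(20.1) = -43.4160.
ε = (∂Q_x/∂P_y)(P_y/Q_x) = -43.4160 × (20.1/999.389) ≈ -0.87.

-0.87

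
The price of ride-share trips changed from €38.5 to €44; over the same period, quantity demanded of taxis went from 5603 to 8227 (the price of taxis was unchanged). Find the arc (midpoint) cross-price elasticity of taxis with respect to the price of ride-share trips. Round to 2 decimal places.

ΔQ_A = 8227 − 5603 = 2624; ΔP_B = 44 − 38.5 = 5.5.
Midpoints: Q̄_A = 6915.0, P̄_B = 41.25.
ε = (ΔQ_A/Q̄_A)/(ΔP_B/P̄_B) = (2624/6915.0)/(5.5/41.25) ≈ 2.85.
ε > 0: taxis and ride-share trips are substitutes.

2.85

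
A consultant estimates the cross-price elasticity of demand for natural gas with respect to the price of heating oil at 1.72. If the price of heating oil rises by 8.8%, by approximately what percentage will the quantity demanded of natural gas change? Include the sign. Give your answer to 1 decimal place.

15.1%

%ΔQ ≈ ε × %ΔP of heating oil = 1.72 × (8.8%) = 15.1%.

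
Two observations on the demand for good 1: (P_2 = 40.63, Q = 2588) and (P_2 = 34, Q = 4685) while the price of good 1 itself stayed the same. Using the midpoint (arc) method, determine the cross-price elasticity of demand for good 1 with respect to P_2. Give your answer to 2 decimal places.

-3.25

ΔQ_1 = 4685 − 2588 = 2097; ΔP_2 = 34 − 40.63 = -6.63.
Midpoints: Q̄_1 = 3636.5, P̄_2 = 37.31.
ε = (ΔQ_1/Q̄_1)/(ΔP_2/P̄_2) = (2097/3636.5)/(-6.63/37.31) ≈ -3.25.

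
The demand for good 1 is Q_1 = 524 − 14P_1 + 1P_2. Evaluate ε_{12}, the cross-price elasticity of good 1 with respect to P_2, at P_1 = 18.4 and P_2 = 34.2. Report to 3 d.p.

At P_1 = 18.4 and P_2 = 34.2: Q_1 = 300.6.
∂Q_1/∂P_2 = 1.
ε = (∂Q_1/∂P_2)(P_2/Q_1) = 1 × (34.2/300.6) ≈ 0.114.

0.114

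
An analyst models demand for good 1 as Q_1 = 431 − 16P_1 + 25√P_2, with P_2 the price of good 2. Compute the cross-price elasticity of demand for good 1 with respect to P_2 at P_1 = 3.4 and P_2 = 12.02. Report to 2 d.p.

0.09

At P_1 = 3.4 and P_2 = 12.02: Q_1 = 463.275.
∂Q_1/∂P_2 = 25/(2√P_2) = 25/(2√12.02) = 3.6054.
ε = (∂Q_1/∂P_2)(P_2/Q_1) = 3.6054 × (12.02/463.275) ≈ 0.09.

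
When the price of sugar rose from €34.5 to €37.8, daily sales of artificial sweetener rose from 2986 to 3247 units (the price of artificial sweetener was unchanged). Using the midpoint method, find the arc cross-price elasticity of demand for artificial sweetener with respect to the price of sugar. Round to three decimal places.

0.917

ΔQ_A = 3247 − 2986 = 261; ΔP_B = 37.8 − 34.5 = 3.3.
Midpoints: Q̄_A = 3116.5, P̄_B = 36.15.
ε = (ΔQ_A/Q̄_A)/(ΔP_B/P̄_B) = (261/3116.5)/(3.3/36.15) ≈ 0.917.
ε > 0: artificial sweetener and sugar are substitutes.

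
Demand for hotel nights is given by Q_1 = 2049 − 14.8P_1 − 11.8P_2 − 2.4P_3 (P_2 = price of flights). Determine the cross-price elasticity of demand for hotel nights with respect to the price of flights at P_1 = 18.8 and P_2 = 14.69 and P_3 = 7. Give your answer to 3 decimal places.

At P_1 = 18.8 and P_2 = 14.69 and P_3 = 7: Q_1 = 1580.618.
∂Q_1/∂P_2 = -11.8.
ε = (∂Q_1/∂P_2)(P_2/Q_1) = -11.8 × (14.69/1580.618) ≈ -0.110.
Since ε < 0, hotel nights and flights are complements.

-0.110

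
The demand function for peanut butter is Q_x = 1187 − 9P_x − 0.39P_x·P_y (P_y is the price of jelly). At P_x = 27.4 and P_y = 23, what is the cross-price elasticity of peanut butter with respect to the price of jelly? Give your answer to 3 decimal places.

-0.354

At P_x = 27.4 and P_y = 23: Q_x = 694.622.
∂Q_x/∂P_y = -0.39P_x = -0.39(27.4) = -10.6860.
ε = (∂Q_x/∂P_y)(P_y/Q_x) = -10.6860 × (23/694.622) ≈ -0.354.
ε < 0: complements.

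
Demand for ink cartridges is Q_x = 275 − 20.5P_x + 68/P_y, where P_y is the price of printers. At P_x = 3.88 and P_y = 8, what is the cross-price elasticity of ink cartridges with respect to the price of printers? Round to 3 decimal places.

-0.042

At P_x = 3.88 and P_y = 8: Q_x = 203.96.
∂Q_x/∂P_y = −68/P_y² = -1.0625.
ε = (∂Q_x/∂P_y)(P_y/Q_x) = -1.0625 × (8/203.96) ≈ -0.042.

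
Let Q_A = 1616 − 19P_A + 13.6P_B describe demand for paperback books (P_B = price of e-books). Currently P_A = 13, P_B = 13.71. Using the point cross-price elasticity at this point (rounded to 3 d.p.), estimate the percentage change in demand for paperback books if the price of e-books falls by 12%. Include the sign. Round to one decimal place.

-1.4%

At P_A = 13, P_B = 13.71: Q_A = 1555.456.
∂Q_A/∂P_B = 13.6.
ε = (∂Q_A/∂P_B)(P_B/Q_A) = 13.6000 × 13.71/1555.456 ≈ 0.120.
%ΔQ_A ≈ ε × %ΔP_B = 0.120 × (-12%) = -1.4%.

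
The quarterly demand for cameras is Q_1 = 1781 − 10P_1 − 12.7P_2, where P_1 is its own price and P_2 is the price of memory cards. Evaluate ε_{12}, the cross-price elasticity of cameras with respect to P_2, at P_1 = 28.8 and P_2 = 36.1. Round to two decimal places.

At P_1 = 28.8 and P_2 = 36.1: Q_1 = 1034.53.
∂Q_1/∂P_2 = -12.7.
ε = (∂Q_1/∂P_2)(P_2/Q_1) = -12.7 × (36.1/1034.53) ≈ -0.44.
Since ε < 0, cameras and memory cards are complements.

-0.44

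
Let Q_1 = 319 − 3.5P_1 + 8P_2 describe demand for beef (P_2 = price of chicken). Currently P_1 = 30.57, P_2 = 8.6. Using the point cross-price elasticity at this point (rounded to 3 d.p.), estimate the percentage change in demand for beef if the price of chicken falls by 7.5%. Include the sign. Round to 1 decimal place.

At P_1 = 30.57, P_2 = 8.6: Q_1 = 280.805.
∂Q_1/∂P_2 = 8.
ε = (∂Q_1/∂P_2)(P_2/Q_1) = 8.0000 × 8.6/280.805 ≈ 0.245.
%ΔQ_1 ≈ ε × %ΔP_2 = 0.245 × (-7.5%) = -1.8%.

-1.8%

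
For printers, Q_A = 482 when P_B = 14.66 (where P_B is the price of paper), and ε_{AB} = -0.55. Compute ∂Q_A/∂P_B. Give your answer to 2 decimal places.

-18.08

ε = (∂Q_A/∂P_B)·(P_B/Q_A) ⇒ ∂Q_A/∂P_B = ε·Q_A/P_B = -0.55 × 482/14.66 ≈ -18.08.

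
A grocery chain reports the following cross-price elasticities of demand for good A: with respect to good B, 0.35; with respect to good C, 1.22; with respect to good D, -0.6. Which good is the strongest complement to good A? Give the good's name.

good D

Complements have ε < 0. The most negative value is -0.6 (good D).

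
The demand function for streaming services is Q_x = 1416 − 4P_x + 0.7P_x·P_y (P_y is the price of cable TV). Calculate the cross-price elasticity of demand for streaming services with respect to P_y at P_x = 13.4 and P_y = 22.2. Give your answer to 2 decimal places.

0.13

At P_x = 13.4 and P_y = 22.2: Q_x = 1570.636.
∂Q_x/∂P_y = 0.7P_x = 0.7(13.4) = 9.3800.
ε = (∂Q_x/∂P_y)(P_y/Q_x) = 9.3800 × (22.2/1570.636) ≈ 0.13.
ε > 0: substitutes.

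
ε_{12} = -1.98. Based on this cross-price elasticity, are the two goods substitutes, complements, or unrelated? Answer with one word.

ε = -1.98 < 0, so a higher price of good 2 lowers demand for good 1: complements.

complements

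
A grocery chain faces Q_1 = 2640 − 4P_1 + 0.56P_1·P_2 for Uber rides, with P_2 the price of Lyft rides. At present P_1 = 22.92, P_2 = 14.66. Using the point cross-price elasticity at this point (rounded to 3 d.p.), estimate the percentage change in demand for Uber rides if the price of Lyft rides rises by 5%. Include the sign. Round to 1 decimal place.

0.3%

At P_1 = 22.92, P_2 = 14.66: Q_1 = 2736.484.
∂Q_1/∂P_2 = 0.56P_1 = 12.8352.
ε = (∂Q_1/∂P_2)(P_2/Q_1) = 12.8352 × 14.66/2736.484 ≈ 0.069.
%ΔQ_1 ≈ ε × %ΔP_2 = 0.069 × (5%) = 0.3%.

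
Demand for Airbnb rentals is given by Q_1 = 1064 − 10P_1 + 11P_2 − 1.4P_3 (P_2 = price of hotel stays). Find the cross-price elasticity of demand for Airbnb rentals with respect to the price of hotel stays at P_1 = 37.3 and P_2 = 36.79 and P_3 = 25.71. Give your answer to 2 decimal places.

0.38

At P_1 = 37.3 and P_2 = 36.79 and P_3 = 25.71: Q_1 = 1059.696.
∂Q_1/∂P_2 = 11.
ε = (∂Q_1/∂P_2)(P_2/Q_1) = 11 × (36.79/1059.696) ≈ 0.38.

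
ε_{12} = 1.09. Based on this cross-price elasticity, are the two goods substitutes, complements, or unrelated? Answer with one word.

ε = 1.09 > 0, so a higher price of good 2 raises demand for good 1: substitutes.

substitutes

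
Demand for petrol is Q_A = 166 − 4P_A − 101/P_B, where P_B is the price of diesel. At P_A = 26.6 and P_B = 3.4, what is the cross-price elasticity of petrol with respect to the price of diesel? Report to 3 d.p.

0.994

At P_A = 26.6 and P_B = 3.4: Q_A = 29.894.
∂Q_A/∂P_B = 101/P_B² = 8.7370.
ε = (∂Q_A/∂P_B)(P_B/Q_A) = 8.7370 × (3.4/29.894) ≈ 0.994.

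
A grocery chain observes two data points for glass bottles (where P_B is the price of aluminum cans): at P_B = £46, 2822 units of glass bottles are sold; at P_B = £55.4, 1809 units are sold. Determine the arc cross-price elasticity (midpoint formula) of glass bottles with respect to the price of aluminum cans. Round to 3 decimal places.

-2.360

ΔQ_A = 1809 − 2822 = -1013; ΔP_B = 55.4 − 46 = 9.4.
Midpoints: Q̄_A = 2315.5, P̄_B = 50.70.
ε = (ΔQ_A/Q̄_A)/(ΔP_B/P̄_B) = (-1013/2315.5)/(9.4/50.70) ≈ -2.360.
ε < 0: glass bottles and aluminum cans are complements.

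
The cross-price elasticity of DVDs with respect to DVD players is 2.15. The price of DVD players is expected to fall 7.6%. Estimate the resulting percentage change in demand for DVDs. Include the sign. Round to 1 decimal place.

-16.3%

%ΔQ ≈ ε × %ΔP of DVD players = 2.15 × (-7.6%) = -16.3%.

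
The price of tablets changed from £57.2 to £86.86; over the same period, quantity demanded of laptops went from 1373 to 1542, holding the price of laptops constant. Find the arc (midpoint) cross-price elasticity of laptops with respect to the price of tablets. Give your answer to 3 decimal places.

ΔQ_A = 1542 − 1373 = 169; ΔP_B = 86.86 − 57.2 = 29.66.
Midpoints: Q̄_A = 1457.5, P̄_B = 72.03.
ε = (ΔQ_A/Q̄_A)/(ΔP_B/P̄_B) = (169/1457.5)/(29.66/72.03) ≈ 0.282.
ε > 0: laptops and tablets are substitutes.

0.282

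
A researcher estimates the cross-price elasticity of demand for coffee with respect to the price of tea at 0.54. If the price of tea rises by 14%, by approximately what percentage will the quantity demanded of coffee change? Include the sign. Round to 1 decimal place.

7.6%

%ΔQ ≈ ε × %ΔP of tea = 0.54 × (14%) = 7.6%.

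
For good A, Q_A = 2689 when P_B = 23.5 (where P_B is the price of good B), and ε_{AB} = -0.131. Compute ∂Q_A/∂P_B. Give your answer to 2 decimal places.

ε = (∂Q_A/∂P_B)·(P_B/Q_A) ⇒ ∂Q_A/∂P_B = ε·Q_A/P_B = -0.131 × 2689/23.5 ≈ -14.99.

-14.99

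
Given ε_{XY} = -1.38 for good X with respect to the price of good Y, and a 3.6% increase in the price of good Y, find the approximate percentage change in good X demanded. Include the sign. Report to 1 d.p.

%ΔQ ≈ ε × %ΔP of good Y = -1.38 × (3.6%) = -5.0%.
Demand for good X falls by about 5.0%.

-5.0%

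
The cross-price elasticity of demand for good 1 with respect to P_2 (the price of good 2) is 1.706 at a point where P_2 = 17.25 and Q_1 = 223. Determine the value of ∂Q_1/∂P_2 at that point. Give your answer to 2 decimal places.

22.05

ε = (∂Q_1/∂P_2)·(P_2/Q_1) ⇒ ∂Q_1/∂P_2 = ε·Q_1/P_2 = 1.706 × 223/17.25 ≈ 22.05.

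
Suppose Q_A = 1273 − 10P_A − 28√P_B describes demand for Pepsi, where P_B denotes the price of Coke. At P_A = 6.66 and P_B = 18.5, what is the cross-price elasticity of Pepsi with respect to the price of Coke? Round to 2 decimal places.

At P_A = 6.66 and P_B = 18.5: Q_A = 1085.967.
∂Q_A/∂P_B = -28/(2√P_B) = -28/(2√18.5) = -3.2549.
ε = (∂Q_A/∂P_B)(P_B/Q_A) = -3.2549 × (18.5/1085.967) ≈ -0.06.

-0.06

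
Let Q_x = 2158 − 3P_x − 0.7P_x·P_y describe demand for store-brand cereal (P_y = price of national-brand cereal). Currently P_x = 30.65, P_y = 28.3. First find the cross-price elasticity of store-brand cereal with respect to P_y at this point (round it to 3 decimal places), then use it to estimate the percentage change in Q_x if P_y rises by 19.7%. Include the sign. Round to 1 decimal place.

At P_x = 30.65, P_y = 28.3: Q_x = 1458.874.
∂Q_x/∂P_y = -0.7P_x = -21.4550.
ε = (∂Q_x/∂P_y)(P_y/Q_x) = -21.4550 × 28.3/1458.874 ≈ -0.416.
%ΔQ_x ≈ ε × %ΔP_y = -0.416 × (19.7%) = -8.2%.

-8.2%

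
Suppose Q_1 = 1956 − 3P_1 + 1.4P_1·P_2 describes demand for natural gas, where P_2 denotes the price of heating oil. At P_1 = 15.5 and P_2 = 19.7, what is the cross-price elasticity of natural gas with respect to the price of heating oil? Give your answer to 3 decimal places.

0.183

At P_1 = 15.5 and P_2 = 19.7: Q_1 = 2336.99.
∂Q_1/∂P_2 = 1.4P_1 = 1.4(15.5) = 21.7000.
ε = (∂Q_1/∂P_2)(P_2/Q_1) = 21.7000 × (19.7/2336.99) ≈ 0.183.
ε > 0: substitutes.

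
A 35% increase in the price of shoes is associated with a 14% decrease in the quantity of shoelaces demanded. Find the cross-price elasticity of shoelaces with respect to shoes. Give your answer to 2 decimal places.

ε = (%ΔQ of shoelaces) / (%ΔP of shoes) = (-14%) / (35%) ≈ -0.40.

-0.40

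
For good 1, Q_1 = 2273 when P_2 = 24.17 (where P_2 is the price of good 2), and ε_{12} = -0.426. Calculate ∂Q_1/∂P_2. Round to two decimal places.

-40.06

ε = (∂Q_1/∂P_2)·(P_2/Q_1) ⇒ ∂Q_1/∂P_2 = ε·Q_1/P_2 = -0.426 × 2273/24.17 ≈ -40.06.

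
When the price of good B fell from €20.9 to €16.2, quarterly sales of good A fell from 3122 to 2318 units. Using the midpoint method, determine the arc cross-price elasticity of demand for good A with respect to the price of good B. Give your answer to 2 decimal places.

ΔQ_A = 2318 − 3122 = -804; ΔP_B = 16.2 − 20.9 = -4.7.
Midpoints: Q̄_A = 2720.0, P̄_B = 18.55.
ε = (ΔQ_A/Q̄_A)/(ΔP_B/P̄_B) = (-804/2720.0)/(-4.7/18.55) ≈ 1.17.
ε > 0: good A and good B are substitutes.

1.17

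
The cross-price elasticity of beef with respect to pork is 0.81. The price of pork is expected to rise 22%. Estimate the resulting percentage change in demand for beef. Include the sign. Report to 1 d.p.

%ΔQ ≈ ε × %ΔP of pork = 0.81 × (22%) = 17.8%.
Demand for beef rises by about 17.8%.

17.8%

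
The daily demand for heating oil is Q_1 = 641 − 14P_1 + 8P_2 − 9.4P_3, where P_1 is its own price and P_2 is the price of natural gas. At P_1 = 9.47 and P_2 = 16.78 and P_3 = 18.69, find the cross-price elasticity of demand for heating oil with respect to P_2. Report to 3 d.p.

0.287

At P_1 = 9.47 and P_2 = 16.78 and P_3 = 18.69: Q_1 = 466.974.
∂Q_1/∂P_2 = 8.
ε = (∂Q_1/∂P_2)(P_2/Q_1) = 8 × (16.78/466.974) ≈ 0.287.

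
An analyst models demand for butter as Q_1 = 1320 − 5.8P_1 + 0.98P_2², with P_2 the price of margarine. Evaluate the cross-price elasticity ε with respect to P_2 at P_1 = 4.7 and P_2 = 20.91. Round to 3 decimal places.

At P_1 = 4.7 and P_2 = 20.91: Q_1 = 1721.224.
∂Q_1/∂P_2 = 1.96P_2 = 1.96(20.91) = 40.9836.
ε = (∂Q_1/∂P_2)(P_2/Q_1) = 40.9836 × (20.91/1721.224) ≈ 0.498.

0.498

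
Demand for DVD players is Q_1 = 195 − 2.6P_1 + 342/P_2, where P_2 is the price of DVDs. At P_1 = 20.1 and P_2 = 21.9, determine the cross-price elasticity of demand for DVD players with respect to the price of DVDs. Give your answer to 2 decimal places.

-0.10

At P_1 = 20.1 and P_2 = 21.9: Q_1 = 158.356.
∂Q_1/∂P_2 = −342/P_2² = -0.7131.
ε = (∂Q_1/∂P_2)(P_2/Q_1) = -0.7131 × (21.9/158.356) ≈ -0.10.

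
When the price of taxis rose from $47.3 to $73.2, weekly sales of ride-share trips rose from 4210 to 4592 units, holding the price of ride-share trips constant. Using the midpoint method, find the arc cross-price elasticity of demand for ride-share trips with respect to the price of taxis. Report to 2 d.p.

ΔQ_A = 4592 − 4210 = 382; ΔP_B = 73.2 − 47.3 = 25.9.
Midpoints: Q̄_A = 4401.0, P̄_B = 60.25.
ε = (ΔQ_A/Q̄_A)/(ΔP_B/P̄_B) = (382/4401.0)/(25.9/60.25) ≈ 0.20.

0.20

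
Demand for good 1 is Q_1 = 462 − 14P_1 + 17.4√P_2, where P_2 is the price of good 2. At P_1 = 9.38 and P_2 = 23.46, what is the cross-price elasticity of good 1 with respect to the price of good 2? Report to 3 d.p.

At P_1 = 9.38 and P_2 = 23.46: Q_1 = 414.958.
∂Q_1/∂P_2 = 17.4/(2√P_2) = 17.4/(2√23.46) = 1.7962.
ε = (∂Q_1/∂P_2)(P_2/Q_1) = 1.7962 × (23.46/414.958) ≈ 0.102.

0.102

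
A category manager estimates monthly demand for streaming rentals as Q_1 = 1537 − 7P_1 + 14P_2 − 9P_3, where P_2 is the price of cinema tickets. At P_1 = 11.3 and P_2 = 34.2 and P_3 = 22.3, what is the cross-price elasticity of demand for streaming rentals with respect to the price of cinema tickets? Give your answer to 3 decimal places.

0.276

At P_1 = 11.3 and P_2 = 34.2 and P_3 = 22.3: Q_1 = 1736.
∂Q_1/∂P_2 = 14.
ε = (∂Q_1/∂P_2)(P_2/Q_1) = 14 × (34.2/1736) ≈ 0.276.
Since ε > 0, streaming rentals and cinema tickets are substitutes.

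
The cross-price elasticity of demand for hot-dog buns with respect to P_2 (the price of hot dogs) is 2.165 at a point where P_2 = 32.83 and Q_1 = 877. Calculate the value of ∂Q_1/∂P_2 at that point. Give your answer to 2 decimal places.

ε = (∂Q_1/∂P_2)·(P_2/Q_1) ⇒ ∂Q_1/∂P_2 = ε·Q_1/P_2 = 2.165 × 877/32.83 ≈ 57.83.

57.83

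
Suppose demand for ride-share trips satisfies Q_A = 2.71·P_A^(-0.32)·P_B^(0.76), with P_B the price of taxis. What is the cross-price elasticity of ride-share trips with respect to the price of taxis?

In a log-linear (constant-elasticity) demand function, the coefficient on the exponent of P_B is the cross-price elasticity.
ε = 0.76. Positive, so ride-share trips and taxis are substitutes.

0.76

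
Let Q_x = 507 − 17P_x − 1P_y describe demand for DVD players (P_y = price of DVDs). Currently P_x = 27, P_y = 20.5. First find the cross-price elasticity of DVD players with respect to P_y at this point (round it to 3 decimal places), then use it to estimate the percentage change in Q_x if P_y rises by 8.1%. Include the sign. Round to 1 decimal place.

-6.0%

At P_x = 27, P_y = 20.5: Q_x = 27.5.
∂Q_x/∂P_y = -1.
ε = (∂Q_x/∂P_y)(P_y/Q_x) = -1.0000 × 20.5/27.5 ≈ -0.745.
%ΔQ_x ≈ ε × %ΔP_y = -0.745 × (8.1%) = -6.0%.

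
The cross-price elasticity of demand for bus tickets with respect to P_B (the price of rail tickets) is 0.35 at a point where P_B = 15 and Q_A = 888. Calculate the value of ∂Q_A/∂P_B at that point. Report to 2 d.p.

20.72

ε = (∂Q_A/∂P_B)·(P_B/Q_A) ⇒ ∂Q_A/∂P_B = ε·Q_A/P_B = 0.35 × 888/15 ≈ 20.72.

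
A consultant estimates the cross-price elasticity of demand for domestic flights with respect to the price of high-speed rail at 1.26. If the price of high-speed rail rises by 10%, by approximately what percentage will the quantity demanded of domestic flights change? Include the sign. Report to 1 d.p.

%ΔQ ≈ ε × %ΔP of high-speed rail = 1.26 × (10%) = 12.6%.

12.6%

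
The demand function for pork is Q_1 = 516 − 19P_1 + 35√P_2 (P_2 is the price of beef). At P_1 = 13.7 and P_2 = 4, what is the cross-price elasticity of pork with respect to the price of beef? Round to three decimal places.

0.107

At P_1 = 13.7 and P_2 = 4: Q_1 = 325.7.
∂Q_1/∂P_2 = 35/(2√P_2) = 35/(2√4) = 8.7500.
ε = (∂Q_1/∂P_2)(P_2/Q_1) = 8.7500 × (4/325.7) ≈ 0.107.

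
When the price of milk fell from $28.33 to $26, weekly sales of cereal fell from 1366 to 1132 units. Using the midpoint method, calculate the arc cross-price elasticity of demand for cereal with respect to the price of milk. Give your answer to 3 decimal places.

ΔQ_A = 1132 − 1366 = -234; ΔP_B = 26 − 28.33 = -2.33.
Midpoints: Q̄_A = 1249.0, P̄_B = 27.16.
ε = (ΔQ_A/Q̄_A)/(ΔP_B/P̄_B) = (-234/1249.0)/(-2.33/27.16) ≈ 2.184.
ε > 0: cereal and milk are substitutes.

2.184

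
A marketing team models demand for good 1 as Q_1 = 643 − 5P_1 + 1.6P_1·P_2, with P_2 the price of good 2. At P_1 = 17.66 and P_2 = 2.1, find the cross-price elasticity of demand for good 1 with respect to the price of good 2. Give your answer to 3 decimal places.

At P_1 = 17.66 and P_2 = 2.1: Q_1 = 614.038.
∂Q_1/∂P_2 = 1.6P_1 = 1.6(17.66) = 28.2560.
ε = (∂Q_1/∂P_2)(P_2/Q_1) = 28.2560 × (2.1/614.038) ≈ 0.097.
ε > 0: substitutes.

0.097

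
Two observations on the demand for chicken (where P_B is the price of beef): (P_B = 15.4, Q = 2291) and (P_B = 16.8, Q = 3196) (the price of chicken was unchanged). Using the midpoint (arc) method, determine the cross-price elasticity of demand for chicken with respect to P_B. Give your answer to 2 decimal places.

3.79

ΔQ_A = 3196 − 2291 = 905; ΔP_B = 16.8 − 15.4 = 1.4.
Midpoints: Q̄_A = 2743.5, P̄_B = 16.10.
ε = (ΔQ_A/Q̄_A)/(ΔP_B/P̄_B) = (905/2743.5)/(1.4/16.10) ≈ 3.79.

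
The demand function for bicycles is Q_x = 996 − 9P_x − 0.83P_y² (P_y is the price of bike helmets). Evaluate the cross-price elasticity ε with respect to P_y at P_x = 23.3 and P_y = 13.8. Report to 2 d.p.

-0.50

At P_x = 23.3 and P_y = 13.8: Q_x = 628.235.
∂Q_x/∂P_y = -1.66P_y = -1.66(13.8) = -22.9080.
ε = (∂Q_x/∂P_y)(P_y/Q_x) = -22.9080 × (13.8/628.235) ≈ -0.50.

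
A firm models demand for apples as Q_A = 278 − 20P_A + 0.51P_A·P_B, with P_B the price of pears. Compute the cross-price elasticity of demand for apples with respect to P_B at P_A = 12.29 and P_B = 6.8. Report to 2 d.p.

0.57

At P_A = 12.29 and P_B = 6.8: Q_A = 74.822.
∂Q_A/∂P_B = 0.51P_A = 0.51(12.29) = 6.2679.
ε = (∂Q_A/∂P_B)(P_B/Q_A) = 6.2679 × (6.8/74.822) ≈ 0.57.
ε > 0: substitutes.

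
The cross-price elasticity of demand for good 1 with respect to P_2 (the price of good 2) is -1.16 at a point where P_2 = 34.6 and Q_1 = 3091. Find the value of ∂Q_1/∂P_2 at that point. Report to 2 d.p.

ε = (∂Q_1/∂P_2)·(P_2/Q_1) ⇒ ∂Q_1/∂P_2 = ε·Q_1/P_2 = -1.16 × 3091/34.6 ≈ -103.63.

-103.63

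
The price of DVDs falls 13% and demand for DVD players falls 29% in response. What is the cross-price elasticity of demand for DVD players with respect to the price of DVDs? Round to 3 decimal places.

ε = (%ΔQ of DVD players) / (%ΔP of DVDs) = (-29%) / (-13%) ≈ 2.231.
Positive cross-price elasticity: substitutes.

2.231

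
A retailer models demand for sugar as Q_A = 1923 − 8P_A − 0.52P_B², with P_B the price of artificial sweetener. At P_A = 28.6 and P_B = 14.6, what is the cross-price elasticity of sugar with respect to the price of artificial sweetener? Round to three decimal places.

-0.140

At P_A = 28.6 and P_B = 14.6: Q_A = 1583.357.
∂Q_A/∂P_B = -1.04P_B = -1.04(14.6) = -15.1840.
ε = (∂Q_A/∂P_B)(P_B/Q_A) = -15.1840 × (14.6/1583.357) ≈ -0.140.
ε < 0: complements.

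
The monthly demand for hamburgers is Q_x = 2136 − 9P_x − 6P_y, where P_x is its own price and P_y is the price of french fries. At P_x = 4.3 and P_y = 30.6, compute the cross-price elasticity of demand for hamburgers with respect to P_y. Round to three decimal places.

-0.096

At P_x = 4.3 and P_y = 30.6: Q_x = 1913.7.
∂Q_x/∂P_y = -6.
ε = (∂Q_x/∂P_y)(P_y/Q_x) = -6 × (30.6/1913.7) ≈ -0.096.
Since ε < 0, hamburgers and french fries are complements.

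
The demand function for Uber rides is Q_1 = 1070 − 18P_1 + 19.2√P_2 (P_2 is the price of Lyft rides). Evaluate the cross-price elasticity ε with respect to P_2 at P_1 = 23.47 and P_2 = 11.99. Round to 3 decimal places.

0.047

At P_1 = 23.47 and P_2 = 11.99: Q_1 = 714.023.
∂Q_1/∂P_2 = 19.2/(2√P_2) = 19.2/(2√11.99) = 2.7724.
ε = (∂Q_1/∂P_2)(P_2/Q_1) = 2.7724 × (11.99/714.023) ≈ 0.047.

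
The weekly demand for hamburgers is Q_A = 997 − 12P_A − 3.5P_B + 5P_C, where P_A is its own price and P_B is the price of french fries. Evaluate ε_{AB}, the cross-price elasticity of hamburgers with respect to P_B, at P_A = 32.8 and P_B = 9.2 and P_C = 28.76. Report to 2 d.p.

-0.05

At P_A = 32.8 and P_B = 9.2 and P_C = 28.76: Q_A = 715.
∂Q_A/∂P_B = -3.5.
ε = (∂Q_A/∂P_B)(P_B/Q_A) = -3.5 × (9.2/715) ≈ -0.05.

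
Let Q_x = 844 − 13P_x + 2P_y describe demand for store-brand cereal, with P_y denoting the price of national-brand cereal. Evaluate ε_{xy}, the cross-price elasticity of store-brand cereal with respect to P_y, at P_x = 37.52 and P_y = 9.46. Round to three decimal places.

At P_x = 37.52 and P_y = 9.46: Q_x = 375.16.
∂Q_x/∂P_y = 2.
ε = (∂Q_x/∂P_y)(P_y/Q_x) = 2 × (9.46/375.16) ≈ 0.050.

0.050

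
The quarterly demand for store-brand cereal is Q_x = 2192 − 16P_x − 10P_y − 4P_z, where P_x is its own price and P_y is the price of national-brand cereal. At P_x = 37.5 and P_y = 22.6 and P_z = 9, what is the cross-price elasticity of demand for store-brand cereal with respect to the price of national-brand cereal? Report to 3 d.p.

-0.170

At P_x = 37.5 and P_y = 22.6 and P_z = 9: Q_x = 1330.
∂Q_x/∂P_y = -10.
ε = (∂Q_x/∂P_y)(P_y/Q_x) = -10 × (22.6/1330) ≈ -0.170.
Since ε < 0, store-brand cereal and national-brand cereal are complements.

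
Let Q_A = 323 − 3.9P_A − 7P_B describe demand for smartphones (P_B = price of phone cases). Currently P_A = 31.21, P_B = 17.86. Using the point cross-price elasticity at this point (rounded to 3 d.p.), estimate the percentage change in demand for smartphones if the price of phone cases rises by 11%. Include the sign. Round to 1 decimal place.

-18.0%

At P_A = 31.21, P_B = 17.86: Q_A = 76.261.
∂Q_A/∂P_B = -7.
ε = (∂Q_A/∂P_B)(P_B/Q_A) = -7.0000 × 17.86/76.261 ≈ -1.639.
%ΔQ_A ≈ ε × %ΔP_B = -1.639 × (11%) = -18.0%.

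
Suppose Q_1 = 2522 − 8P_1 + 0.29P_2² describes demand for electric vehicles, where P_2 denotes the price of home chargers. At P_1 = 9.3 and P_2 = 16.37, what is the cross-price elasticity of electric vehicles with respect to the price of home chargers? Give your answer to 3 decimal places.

0.062

At P_1 = 9.3 and P_2 = 16.37: Q_1 = 2525.313.
∂Q_1/∂P_2 = 0.58P_2 = 0.58(16.37) = 9.4946.
ε = (∂Q_1/∂P_2)(P_2/Q_1) = 9.4946 × (16.37/2525.313) ≈ 0.062.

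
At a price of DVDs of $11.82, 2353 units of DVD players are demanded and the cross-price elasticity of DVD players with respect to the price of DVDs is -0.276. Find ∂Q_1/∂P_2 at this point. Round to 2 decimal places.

ε = (∂Q_1/∂P_2)·(P_2/Q_1) ⇒ ∂Q_1/∂P_2 = ε·Q_1/P_2 = -0.276 × 2353/11.82 ≈ -54.94.

-54.94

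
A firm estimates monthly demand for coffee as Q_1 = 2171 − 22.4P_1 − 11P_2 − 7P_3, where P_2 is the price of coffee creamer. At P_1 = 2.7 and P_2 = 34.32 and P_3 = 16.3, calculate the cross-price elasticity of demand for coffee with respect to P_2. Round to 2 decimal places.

At P_1 = 2.7 and P_2 = 34.32 and P_3 = 16.3: Q_1 = 1618.9.
∂Q_1/∂P_2 = -11.
ε = (∂Q_1/∂P_2)(P_2/Q_1) = -11 × (34.32/1618.9) ≈ -0.23.
Since ε < 0, coffee and coffee creamer are complements.

-0.23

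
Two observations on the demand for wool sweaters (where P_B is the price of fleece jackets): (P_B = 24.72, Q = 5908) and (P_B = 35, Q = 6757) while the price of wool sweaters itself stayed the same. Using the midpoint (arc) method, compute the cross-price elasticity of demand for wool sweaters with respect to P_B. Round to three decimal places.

0.389

ΔQ_A = 6757 − 5908 = 849; ΔP_B = 35 − 24.72 = 10.28.
Midpoints: Q̄_A = 6332.5, P̄_B = 29.86.
ε = (ΔQ_A/Q̄_A)/(ΔP_B/P̄_B) = (849/6332.5)/(10.28/29.86) ≈ 0.389.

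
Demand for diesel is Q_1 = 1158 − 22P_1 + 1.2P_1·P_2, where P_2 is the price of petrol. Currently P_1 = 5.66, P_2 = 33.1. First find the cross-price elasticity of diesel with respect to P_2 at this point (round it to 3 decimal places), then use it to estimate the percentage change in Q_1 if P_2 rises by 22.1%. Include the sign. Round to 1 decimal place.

4.0%

At P_1 = 5.66, P_2 = 33.1: Q_1 = 1258.295.
∂Q_1/∂P_2 = 1.2P_1 = 6.7920.
ε = (∂Q_1/∂P_2)(P_2/Q_1) = 6.7920 × 33.1/1258.295 ≈ 0.179.
%ΔQ_1 ≈ ε × %ΔP_2 = 0.179 × (22.1%) = 4.0%.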